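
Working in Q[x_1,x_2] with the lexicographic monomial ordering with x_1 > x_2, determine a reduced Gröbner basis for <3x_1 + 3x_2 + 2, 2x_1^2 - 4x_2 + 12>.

G = {x_1 + x_2 + 2/3, x_2^2 - 2/3x_2 + 58/9}

f_1 = 3x_1 + 3x_2 + 2, LT = x_1.
f_2 = 2x_1^2 - 4x_2 + 12, LT = x_1^2.

S(f_1,f_2): lcm = x_1^2. S = x_1x_2 + 2/3x_1 + 2x_2 - 6.
  leading term x_1x_2: subtract (1/3x_2)·f_1 from x_1x_2 + 2/3x_1 + 2x_2 - 6 → 2/3x_1 - x_2^2 + 4/3x_2 - 6
  leading term x_1: subtract (2/9)·f_1 from 2/3x_1 - x_2^2 + 4/3x_2 - 6 → -x_2^2 + 2/3x_2 - 58/9
  leading term x_2^2: no divisor's leading term divides it; move -x_2^2 to the remainder.
  leading term x_2: no divisor's leading term divides it; move 2/3x_2 to the remainder.
  leading term 1: no divisor's leading term divides it; move -58/9 to the remainder.
  remainder -x_2^2 + 2/3x_2 - 58/9 ≠ 0; add g_3 = -x_2^2 + 2/3x_2 - 58/9 to the basis.

The other S-polynomials (S(f_1,g_3), S(f_2,g_3)) all reduce to 0 modulo the current basis, so we have a Gröbner basis.
Inter-reduce: drop elements whose leading term is divisible by another's, tail-reduce, and make monic.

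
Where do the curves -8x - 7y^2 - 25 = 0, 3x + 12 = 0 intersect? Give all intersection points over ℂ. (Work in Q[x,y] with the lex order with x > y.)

Compute a lex Gröbner basis by Buchberger's algorithm.
f_1 = -8x - 7y^2 - 25, LT = x.
f_2 = 3x + 12, LT = x.

S(f_1,f_2): lcm = x. S = 7/8y^2 - 7/8.
  leading term y^2: no divisor's leading term divides it; move 7/8y^2 to the remainder.
  leading term 1: no divisor's leading term divides it; move -7/8 to the remainder.
  remainder 7/8y^2 - 7/8 ≠ 0; add h_3 = 7/8y^2 - 7/8 to the basis.

The other S-polynomials (S(f_1,h_3), S(f_2,h_3)) all reduce to 0 modulo the current basis, so we have a Gröbner basis.
Inter-reduce: drop elements whose leading term is divisible by another's, tail-reduce, and make monic.
Reduced Gröbner basis: {x + 4, y^2 - 1}.

The lex basis is triangular: the last element involves only y. Solving y^2 - 1 = 0 gives y ∈ {-1, 1}; substituting each value into the earlier elements determines the remaining variables.
  y = -1: the earlier basis element becomes x + 4 = 0, giving x = -4 — point (-4, -1).
  y = 1: the earlier basis element becomes x + 4 = 0, giving x = -4 — point (-4, 1).
Substituting each solution back into the original system confirms all equations vanish.

{(-4, -1), (-4, 1)}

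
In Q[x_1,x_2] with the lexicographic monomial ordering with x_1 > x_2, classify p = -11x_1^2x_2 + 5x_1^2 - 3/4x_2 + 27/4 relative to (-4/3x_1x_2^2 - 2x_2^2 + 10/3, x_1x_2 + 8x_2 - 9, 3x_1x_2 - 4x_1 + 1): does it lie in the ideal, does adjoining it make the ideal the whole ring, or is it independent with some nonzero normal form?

First compute the reduced Gröbner basis of I by Buchberger's algorithm.
f_1 = -4/3x_1x_2^2 - 2x_2^2 + 10/3, LT = x_1x_2^2.
f_2 = x_1x_2 + 8x_2 - 9, LT = x_1x_2.
f_3 = 3x_1x_2 - 4x_1 + 1, LT = x_1x_2.

S(f_1,f_2): lcm = x_1x_2^2. S = -13/2x_2^2 + 9x_2 - 5/2.
  reduce S modulo (f_1, f_2, f_3):
  remainder -13/2x_2^2 + 9x_2 - 5/2 ≠ 0; add h_4 = -13/2x_2^2 + 9x_2 - 5/2 to the basis.

S(f_1,f_3): lcm = x_1x_2^2. S = 4/3x_1x_2 + 3/2x_2^2 - 1/3x_2 - 5/2.
  reduce S modulo (f_1, f_2, f_3, h_4):
  remainder -116/13x_2 + 116/13 ≠ 0; add h_5 = -116/13x_2 + 116/13 to the basis.

S(f_2,f_3): lcm = x_1x_2. S = 4/3x_1 + 8x_2 - 28/3.
  reduce S modulo (f_1, f_2, f_3, h_4, h_5):
  remainder 4/3x_1 - 4/3 ≠ 0; add h_6 = 4/3x_1 - 4/3 to the basis.

The other S-polynomials (S(f_1,h_4), S(f_2,h_4), S(f_3,h_4), S(f_1,h_5), S(f_2,h_5), S(f_3,h_5), S(h_4,h_5), S(f_1,h_6), S(f_2,h_6), S(f_3,h_6), S(h_4,h_6), S(h_5,h_6)) all reduce to 0 modulo the current basis, so we have a Gröbner basis.
Inter-reduce: drop elements whose leading term is divisible by another's, tail-reduce, and make monic.
Reduced Gröbner basis: {x_1 - 1, x_2 - 1}.
Label its elements g_1 = x_1 - 1, g_2 = x_2 - 1.

Reduce p = -11x_1^2x_2 + 5x_1^2 - 3/4x_2 + 27/4 modulo G:
  leading term x_1^2x_2: subtract (-11x_1x_2)·g_1 from -11x_1^2x_2 + 5x_1^2 - 3/4x_2 + 27/4 → 5x_1^2 - 11x_1x_2 - 3/4x_2 + 27/4
  leading term x_1^2: subtract (5x_1)·g_1 from 5x_1^2 - 11x_1x_2 - 3/4x_2 + 27/4 → -11x_1x_2 + 5x_1 - 3/4x_2 + 27/4
  leading term x_1x_2: subtract (-11x_2)·g_1 from -11x_1x_2 + 5x_1 - 3/4x_2 + 27/4 → 5x_1 - 47/4x_2 + 27/4
  leading term x_1: subtract (5)·g_1 from 5x_1 - 47/4x_2 + 27/4 → -47/4x_2 + 47/4
  leading term x_2: subtract (-47/4)·g_2 from -47/4x_2 + 47/4 → 0
  normal form = 0.
Since the normal form is 0, p ∈ I.

Ideal membership is decidable via reduction modulo a Gröbner basis.

-11x_1^2x_2 + 5x_1^2 - 3/4x_2 + 27/4 lies in I (it reduces to 0).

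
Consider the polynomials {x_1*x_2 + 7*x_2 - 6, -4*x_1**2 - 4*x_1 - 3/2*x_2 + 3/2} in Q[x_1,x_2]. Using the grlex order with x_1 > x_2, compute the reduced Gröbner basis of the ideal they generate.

f_1 = x_1*x_2 + 7*x_2 - 6, LT = x_1*x_2.
f_2 = -4*x_1**2 - 4*x_1 - 3/2*x_2 + 3/2, LT = x_1**2.

S(f_1,f_2): lcm = x_1**2*x_2. S = 6*x_1*x_2 - 3/8*x_2**2 - 6*x_1 + 3/8*x_2.
  leading term x_1*x_2: subtract (6)·f_1 from 6*x_1*x_2 - 3/8*x_2**2 - 6*x_1 + 3/8*x_2 → -3/8*x_2**2 - 6*x_1 - 333/8*x_2 + 36
  leading term x_2**2: no divisor's leading term divides it; move -3/8*x_2**2 to the remainder.
  leading term x_1: no divisor's leading term divides it; move -6*x_1 to the remainder.
  leading term x_2: no divisor's leading term divides it; move -333/8*x_2 to the remainder.
  leading term 1: no divisor's leading term divides it; move 36 to the remainder.
  remainder -3/8*x_2**2 - 6*x_1 - 333/8*x_2 + 36 ≠ 0; add g_3 = -3/8*x_2**2 - 6*x_1 - 333/8*x_2 + 36 to the basis.

The other S-polynomials (S(f_1,g_3), S(f_2,g_3)) all reduce to 0 modulo the current basis, so we have a Gröbner basis.

G = {x_1**2 + x_1 + 3/8*x_2 - 3/8, x_1*x_2 + 7*x_2 - 6, x_2**2 + 16*x_1 + 111*x_2 - 96}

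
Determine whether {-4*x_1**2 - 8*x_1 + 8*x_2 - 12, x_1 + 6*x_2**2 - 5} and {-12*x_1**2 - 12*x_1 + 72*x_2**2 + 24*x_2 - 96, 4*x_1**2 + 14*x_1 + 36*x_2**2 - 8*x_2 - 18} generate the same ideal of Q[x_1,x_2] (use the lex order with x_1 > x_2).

Yes, the ideals are equal.

For a fixed monomial order, each ideal has a unique reduced Gröbner basis; comparing bases decides equality.
Buchberger on the first generating set:
f_1 = -4*x_1**2 - 8*x_1 + 8*x_2 - 12, LT = x_1**2.
f_2 = x_1 + 6*x_2**2 - 5, LT = x_1.

S(f_1,f_2): lcm = x_1**2. S = -6*x_1*x_2**2 + 7*x_1 - 2*x_2 + 3.
  leading term x_1*x_2**2: subtract (-6*x_2**2)·f_2 from -6*x_1*x_2**2 + 7*x_1 - 2*x_2 + 3 → 7*x_1 + 36*x_2**4 - 30*x_2**2 - 2*x_2 + 3
  leading term x_1: subtract (7)·f_2 from 7*x_1 + 36*x_2**4 - 30*x_2**2 - 2*x_2 + 3 → 36*x_2**4 - 72*x_2**2 - 2*x_2 + 38
  leading term x_2**4: no divisor's leading term divides it; move 36*x_2**4 to the remainder.
  leading term x_2**2: no divisor's leading term divides it; move -72*x_2**2 to the remainder.
  leading term x_2: no divisor's leading term divides it; move -2*x_2 to the remainder.
  leading term 1: no divisor's leading term divides it; move 38 to the remainder.
  remainder 36*x_2**4 - 72*x_2**2 - 2*x_2 + 38 ≠ 0; add g_3 = 36*x_2**4 - 72*x_2**2 - 2*x_2 + 38 to the basis.

S(f_1,g_3): leading monomials are coprime, so the S-polynomial reduces to 0 (Buchberger's first criterion).
S(f_2,g_3): leading monomials are coprime, so the S-polynomial reduces to 0 (Buchberger's first criterion).
Every S-polynomial of the final basis reduces to 0, so we have a Gröbner basis.
Inter-reduce: drop elements whose leading term is divisible by another's, tail-reduce, and make monic.
Reduced Gröbner basis: {x_1 + 6*x_2**2 - 5, x_2**4 - 2*x_2**2 - 1/18*x_2 + 19/18}.

Buchberger on the second generating set:
h_1 = -12*x_1**2 - 12*x_1 + 72*x_2**2 + 24*x_2 - 96, LT = x_1**2.
h_2 = 4*x_1**2 + 14*x_1 + 36*x_2**2 - 8*x_2 - 18, LT = x_1**2.

S(h_1,h_2): lcm = x_1**2. S = -5/2*x_1 - 15*x_2**2 + 25/2.
  leading term x_1: no divisor's leading term divides it; move -5/2*x_1 to the remainder.
  leading term x_2**2: no divisor's leading term divides it; move -15*x_2**2 to the remainder.
  leading term 1: no divisor's leading term divides it; move 25/2 to the remainder.
  remainder -5/2*x_1 - 15*x_2**2 + 25/2 ≠ 0; add k_3 = -5/2*x_1 - 15*x_2**2 + 25/2 to the basis.

S(h_1,k_3): lcm = x_1**2. S = -6*x_1*x_2**2 + 6*x_1 - 6*x_2**2 - 2*x_2 + 8.
  leading term x_1*x_2**2: subtract (12/5*x_2**2)·k_3 from -6*x_1*x_2**2 + 6*x_1 - 6*x_2**2 - 2*x_2 + 8 → 6*x_1 + 36*x_2**4 - 36*x_2**2 - 2*x_2 + 8
  leading term x_1: subtract (-12/5)·k_3 from 6*x_1 + 36*x_2**4 - 36*x_2**2 - 2*x_2 + 8 → 36*x_2**4 - 72*x_2**2 - 2*x_2 + 38
  leading term x_2**4: no divisor's leading term divides it; move 36*x_2**4 to the remainder.
  leading term x_2**2: no divisor's leading term divides it; move -72*x_2**2 to the remainder.
  leading term x_2: no divisor's leading term divides it; move -2*x_2 to the remainder.
  leading term 1: no divisor's leading term divides it; move 38 to the remainder.
  remainder 36*x_2**4 - 72*x_2**2 - 2*x_2 + 38 ≠ 0; add k_4 = 36*x_2**4 - 72*x_2**2 - 2*x_2 + 38 to the basis.

S(h_2,k_3): lcm = x_1**2. S = -6*x_1*x_2**2 + 17/2*x_1 + 9*x_2**2 - 2*x_2 - 9/2.
  leading term x_1*x_2**2: subtract (12/5*x_2**2)·k_3 from -6*x_1*x_2**2 + 17/2*x_1 + 9*x_2**2 - 2*x_2 - 9/2 → 17/2*x_1 + 36*x_2**4 - 21*x_2**2 - 2*x_2 - 9/2
  leading term x_1: subtract (-17/5)·k_3 from 17/2*x_1 + 36*x_2**4 - 21*x_2**2 - 2*x_2 - 9/2 → 36*x_2**4 - 72*x_2**2 - 2*x_2 + 38
  leading term x_2**4: subtract (1)·k_4 from 36*x_2**4 - 72*x_2**2 - 2*x_2 + 38 → 0
  remainder 0.

S(h_1,k_4): leading monomials are coprime, so the S-polynomial reduces to 0 (Buchberger's first criterion).
S(h_2,k_4): leading monomials are coprime, so the S-polynomial reduces to 0 (Buchberger's first criterion).
S(k_3,k_4): leading monomials are coprime, so the S-polynomial reduces to 0 (Buchberger's first criterion).
Every S-polynomial of the final basis reduces to 0, so we have a Gröbner basis.
Inter-reduce: drop elements whose leading term is divisible by another's, tail-reduce, and make monic.
Reduced Gröbner basis: {x_1 + 6*x_2**2 - 5, x_2**4 - 2*x_2**2 - 1/18*x_2 + 19/18}.

Same reduced basis, so the two generating sets span the same ideal.
The same test decides containment: I ⊆ J iff every generator of I reduces to 0 modulo a Gröbner basis of J.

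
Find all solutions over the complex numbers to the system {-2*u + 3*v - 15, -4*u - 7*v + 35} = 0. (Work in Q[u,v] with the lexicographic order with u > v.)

{(0, 5)}

Compute a lex Gröbner basis by Buchberger's algorithm.
f_1 = -2*u + 3*v - 15, LT = u.
f_2 = -4*u - 7*v + 35, LT = u.

S(f_1,f_2): lcm = u. S = -13/4*v + 65/4.
  leading term v: no divisor's leading term divides it; move -13/4*v to the remainder.
  leading term 1: no divisor's leading term divides it; move 65/4 to the remainder.
  remainder -13/4*v + 65/4 ≠ 0; add h_3 = -13/4*v + 65/4 to the basis.

The other S-polynomials (S(f_1,h_3), S(f_2,h_3)) all reduce to 0 modulo the current basis, so we have a Gröbner basis.
Inter-reduce: drop elements whose leading term is divisible by another's, tail-reduce, and make monic.
Reduced Gröbner basis: {u, v - 5}.

Elimination: the polynomial v - 5 lies in the elimination ideal for v, so v ∈ {5}. For each such v, the remaining basis elements (now univariate) give the rest of the solution.
  v = 5: the earlier basis element becomes u = 0, giving u = 0 — point (0, 5).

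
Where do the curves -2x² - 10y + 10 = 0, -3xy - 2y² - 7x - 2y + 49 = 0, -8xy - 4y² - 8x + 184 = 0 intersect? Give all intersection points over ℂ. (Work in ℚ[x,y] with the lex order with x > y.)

{(-5, -4)}

Compute a lex Gröbner basis by Buchberger's algorithm.
f_1 = -2x² - 10y + 10, LT = x².
f_2 = -3xy - 7x - 2y² - 2y + 49, LT = xy.
f_3 = -8xy - 8x - 4y² + 184, LT = xy.

S(f_1,f_2): lcm = x²y. S = -7/3x² - ⅔xy² - ⅔xy + 49/3x + 5y² - 5y.
  leading term x²: subtract (7/6)·f_1 from -7/3x² - ⅔xy² - ⅔xy + 49/3x + 5y² - 5y → -⅔xy² - ⅔xy + 49/3x + 5y² + 20/3y - 35/3
  leading term xy²: subtract (2/9y)·f_2 from -⅔xy² - ⅔xy + 49/3x + 5y² + 20/3y - 35/3 → 8/9xy + 49/3x + 4/9y³ + 49/9y² - 38/9y - 35/3
  leading term xy: subtract (-8/27)·f_2 from 8/9xy + 49/3x + 4/9y³ + 49/9y² - 38/9y - 35/3 → 385/27x + 4/9y³ + 131/27y² - 130/27y + 77/27
  leading term x: no divisor's leading term divides it; move 385/27x to the remainder.
  leading term y³: no divisor's leading term divides it; move 4/9y³ to the remainder.
  leading term y²: no divisor's leading term divides it; move 131/27y² to the remainder.
  leading term y: no divisor's leading term divides it; move -130/27y to the remainder.
  leading term 1: no divisor's leading term divides it; move 77/27 to the remainder.
  remainder 385/27x + 4/9y³ + 131/27y² - 130/27y + 77/27 ≠ 0; add h_4 = 385/27x + 4/9y³ + 131/27y² - 130/27y + 77/27 to the basis.

S(f_1,f_3): lcm = x²y. S = -x² - ½xy² + 23x + 5y² - 5y.
  leading term x²: subtract (½)·f_1 from -x² - ½xy² + 23x + 5y² - 5y → -½xy² + 23x + 5y² - 5
  leading term xy²: subtract (⅙y)·f_2 from -½xy² + 23x + 5y² - 5 → 7/6xy + 23x + ⅓y³ + 16/3y² - 49/6y - 5
  leading term xy: subtract (-7/18)·f_2 from 7/6xy + 23x + ⅓y³ + 16/3y² - 49/6y - 5 → 365/18x + ⅓y³ + 41/9y² - 161/18y + 253/18
  leading term x: subtract (219/154)·h_4 from 365/18x + ⅓y³ + 41/9y² - 161/18y + 253/18 → -23/77y³ - 361/154y² - 323/154y + 10
  leading term y³: no divisor's leading term divides it; move -23/77y³ to the remainder.
  leading term y²: no divisor's leading term divides it; move -361/154y² to the remainder.
  leading term y: no divisor's leading term divides it; move -323/154y to the remainder.
  leading term 1: no divisor's leading term divides it; move 10 to the remainder.
  remainder -23/77y³ - 361/154y² - 323/154y + 10 ≠ 0; add h_5 = -23/77y³ - 361/154y² - 323/154y + 10 to the basis.

S(f_2,f_3): lcm = xy. S = 4/3x + ⅙y² + ⅔y + 20/3.
  leading term x: subtract (36/385)·h_4 from 4/3x + ⅙y² + ⅔y + 20/3 → -16/385y³ - 221/770y² + 86/77y + 32/5
  leading term y³: subtract (16/115)·h_5 from -16/385y³ - 221/770y² + 86/77y + 32/5 → 9/230y² + 162/115y + 576/115
  leading term y²: no divisor's leading term divides it; move 9/230y² to the remainder.
  leading term y: no divisor's leading term divides it; move 162/115y to the remainder.
  leading term 1: no divisor's leading term divides it; move 576/115 to the remainder.
  remainder 9/230y² + 162/115y + 576/115 ≠ 0; add h_6 = 9/230y² + 162/115y + 576/115 to the basis.

S(f_1,h_4): lcm = x². S = -12/385xy³ - 131/385xy² + 26/77xy - ⅕x + 5y - 5.
  leading term xy³: subtract (4/385y²)·f_2 from -12/385xy³ - 131/385xy² + 26/77xy - ⅕x + 5y - 5 → -103/385xy² + 26/77xy - ⅕x + 8/385y⁴ + 8/385y³ - 28/55y² + 5y - 5
  leading term xy²: subtract (103/1155y)·f_2 from -103/385xy² + 26/77xy - ⅕x + 8/385y⁴ + 8/385y³ - 28/55y² + 5y - 5 → 101/105xy - ⅕x + 8/385y⁴ + 46/231y³ - 382/1155y² + 104/165y - 5
  leading term xy: subtract (-101/315)·f_2 from 101/105xy - ⅕x + 8/385y⁴ + 46/231y³ - 382/1155y² + 104/165y - 5 → -22/9x + 8/385y⁴ + 46/231y³ - 3368/3465y² - 38/3465y + 482/45
  leading term x: subtract (-6/35)·h_4 from -22/9x + 8/385y⁴ + 46/231y³ - 3368/3465y² - 38/3465y + 482/45 → 8/385y⁴ + 106/385y³ - 54/385y² - 46/55y + 56/5
  leading term y⁴: subtract (-8/115y)·h_5 from 8/385y⁴ + 106/385y³ - 54/385y² - 46/55y + 56/5 → 142/1265y³ - 362/1265y² - 178/1265y + 56/5
  leading term y³: subtract (-994/2645)·h_5 from 142/1265y³ - 362/1265y² - 178/1265y + 56/5 → -3087/2645y² - 2457/2645y + 39564/2645
  leading term y²: subtract (-686/23)·h_6 from -3087/2645y² - 2457/2645y + 39564/2645 → 945/23y + 3780/23
  leading term y: no divisor's leading term divides it; move 945/23y to the remainder.
  leading term 1: no divisor's leading term divides it; move 3780/23 to the remainder.
  remainder 945/23y + 3780/23 ≠ 0; add h_7 = 945/23y + 3780/23 to the basis.

The other S-polynomials (S(f_2,h_4), S(f_3,h_4), S(f_1,h_5), S(f_2,h_5), S(f_3,h_5), S(h_4,h_5), S(f_1,h_6), S(f_2,h_6), S(f_3,h_6), S(h_4,h_6), S(h_5,h_6), S(f_1,h_7), S(f_2,h_7), S(f_3,h_7), S(h_4,h_7), S(h_5,h_7), S(h_6,h_7)) all reduce to 0 modulo the current basis, so we have a Gröbner basis.
Inter-reduce: drop elements whose leading term is divisible by another's, tail-reduce, and make monic.
Reduced Gröbner basis: {x + 5, y + 4}.

Elimination: the polynomial y + 4 lies in the elimination ideal for y, so y ∈ {-4}. For each such y, the remaining basis elements (now univariate) give the rest of the solution.
  y = -4: the earlier basis element becomes x + 5 = 0, giving x = -5 — point (-5, -4).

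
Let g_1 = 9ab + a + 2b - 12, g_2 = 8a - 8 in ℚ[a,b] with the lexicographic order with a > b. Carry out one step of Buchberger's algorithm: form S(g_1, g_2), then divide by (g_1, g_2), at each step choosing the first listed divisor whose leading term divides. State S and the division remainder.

lcm(LM(g_1), LM(g_2)) = ab.
S = (lcm/LT(g_1))·g_1 − (lcm/LT(g_2))·g_2 = 1/9a + 11/9b - 4/3.
Reduce S modulo (g_1, g_2) in that order:
  leading term a: subtract (1/72)·g_2 from 1/9a + 11/9b - 4/3 → 11/9b - 11/9
  leading term b: no divisor's leading term divides it; move 11/9b to the remainder.
  leading term 1: no divisor's leading term divides it; move -11/9 to the remainder.
The remainder 11/9b - 11/9 is nonzero, so it would be added as the next basis element.

S(g_1, g_2) = 1/9a + 11/9b - 4/3; remainder on division = 11/9b - 11/9.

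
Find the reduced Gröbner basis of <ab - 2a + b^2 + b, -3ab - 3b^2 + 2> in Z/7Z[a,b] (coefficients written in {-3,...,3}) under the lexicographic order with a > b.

G = {a + 3b + 2, b^2 + b - 2}

f_1 = ab - 2a + b^2 + b, LT = ab.
f_2 = -3ab - 3b^2 + 2, LT = ab.

S(f_1,f_2): lcm = ab. S = -2a + b + 3.
  leading term a: no divisor's leading term divides it; move -2a to the remainder.
  leading term b: no divisor's leading term divides it; move b to the remainder.
  leading term 1: no divisor's leading term divides it; move 3 to the remainder.
  remainder -2a + b + 3 ≠ 0; add g_3 = -2a + b + 3 to the basis.

S(f_1,g_3): lcm = ab. S = -2a - 2b^2 - b.
  leading term a: subtract (1)·g_3 from -2a - 2b^2 - b → -2b^2 - 2b - 3
  leading term b^2: no divisor's leading term divides it; move -2b^2 to the remainder.
  leading term b: no divisor's leading term divides it; move -2b to the remainder.
  leading term 1: no divisor's leading term divides it; move -3 to the remainder.
  remainder -2b^2 - 2b - 3 ≠ 0; add g_4 = -2b^2 - 2b - 3 to the basis.

S(f_2,g_3): lcm = ab. S = -2b^2 - 2b - 3.
  leading term b^2: subtract (1)·g_4 from -2b^2 - 2b - 3 → 0
  remainder 0.

S(f_1,g_4): lcm = ab^2. S = -3ab + 2a + b^3 + b^2.
  leading term ab: subtract (-3)·f_1 from -3ab + 2a + b^3 + b^2 → 3a + b^3 - 3b^2 + 3b
  leading term a: subtract (2)·g_3 from 3a + b^3 - 3b^2 + 3b → b^3 - 3b^2 + b + 1
  leading term b^3: subtract (3b)·g_4 from b^3 - 3b^2 + b + 1 → 3b^2 + 3b + 1
  leading term b^2: subtract (2)·g_4 from 3b^2 + 3b + 1 → 0
  remainder 0.

S(f_2,g_4): lcm = ab^2. S = -ab + 2a + b^3 - 3b.
  leading term ab: subtract (-1)·f_1 from -ab + 2a + b^3 - 3b → b^3 + b^2 - 2b
  leading term b^3: subtract (3b)·g_4 from b^3 + b^2 - 2b → 0
  remainder 0.

S(g_3,g_4): leading monomials are coprime, so the S-polynomial reduces to 0 (Buchberger's first criterion).
Every S-polynomial of the final basis reduces to 0, so we have a Gröbner basis.
Inter-reduce: drop elements whose leading term is divisible by another's, tail-reduce, and make monic.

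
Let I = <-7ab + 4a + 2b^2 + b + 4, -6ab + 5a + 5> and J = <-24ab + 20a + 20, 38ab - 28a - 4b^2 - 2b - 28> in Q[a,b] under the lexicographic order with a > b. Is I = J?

Equality of ideals is decidable: compute both reduced Gröbner bases (unique for the ordering) and check whether they agree.
Buchberger on the first generating set:
f_1 = -7ab + 4a + 2b^2 + b + 4, LT = ab.
f_2 = -6ab + 5a + 5, LT = ab.

S(f_1,f_2): lcm = ab. S = 11/42a - 2/7b^2 - 1/7b + 11/42.
  leading term a: no divisor's leading term divides it; move 11/42a to the remainder.
  leading term b^2: no divisor's leading term divides it; move -2/7b^2 to the remainder.
  leading term b: no divisor's leading term divides it; move -1/7b to the remainder.
  leading term 1: no divisor's leading term divides it; move 11/42 to the remainder.
  remainder 11/42a - 2/7b^2 - 1/7b + 11/42 ≠ 0; add g_3 = 11/42a - 2/7b^2 - 1/7b + 11/42 to the basis.

S(f_1,g_3): lcm = ab. S = -4/7a + 12/11b^3 + 20/77b^2 - 8/7b - 4/7.
  leading term a: subtract (-24/11)·g_3 from -4/7a + 12/11b^3 + 20/77b^2 - 8/7b - 4/7 → 12/11b^3 - 4/11b^2 - 16/11b
  leading term b^3: no divisor's leading term divides it; move 12/11b^3 to the remainder.
  leading term b^2: no divisor's leading term divides it; move -4/11b^2 to the remainder.
  leading term b: no divisor's leading term divides it; move -16/11b to the remainder.
  remainder 12/11b^3 - 4/11b^2 - 16/11b ≠ 0; add g_4 = 12/11b^3 - 4/11b^2 - 16/11b to the basis.

The other S-polynomials (S(f_2,g_3), S(f_1,g_4), S(f_2,g_4), S(g_3,g_4)) all reduce to 0 modulo the current basis, so we have a Gröbner basis.
Inter-reduce: drop elements whose leading term is divisible by another's, tail-reduce, and make monic.
Reduced Gröbner basis: {a - 12/11b^2 - 6/11b + 1, b^3 - 1/3b^2 - 4/3b}.

Buchberger on the second generating set:
h_1 = -24ab + 20a + 20, LT = ab.
h_2 = 38ab - 28a - 4b^2 - 2b - 28, LT = ab.

S(h_1,h_2): lcm = ab. S = -11/114a + 2/19b^2 + 1/19b - 11/114.
  leading term a: no divisor's leading term divides it; move -11/114a to the remainder.
  leading term b^2: no divisor's leading term divides it; move 2/19b^2 to the remainder.
  leading term b: no divisor's leading term divides it; move 1/19b to the remainder.
  leading term 1: no divisor's leading term divides it; move -11/114 to the remainder.
  remainder -11/114a + 2/19b^2 + 1/19b - 11/114 ≠ 0; add k_3 = -11/114a + 2/19b^2 + 1/19b - 11/114 to the basis.

S(h_1,k_3): lcm = ab. S = -5/6a + 12/11b^3 + 6/11b^2 - b - 5/6.
  leading term a: subtract (95/11)·k_3 from -5/6a + 12/11b^3 + 6/11b^2 - b - 5/6 → 12/11b^3 - 4/11b^2 - 16/11b
  leading term b^3: no divisor's leading term divides it; move 12/11b^3 to the remainder.
  leading term b^2: no divisor's leading term divides it; move -4/11b^2 to the remainder.
  leading term b: no divisor's leading term divides it; move -16/11b to the remainder.
  remainder 12/11b^3 - 4/11b^2 - 16/11b ≠ 0; add k_4 = 12/11b^3 - 4/11b^2 - 16/11b to the basis.

The other S-polynomials (S(h_2,k_3), S(h_1,k_4), S(h_2,k_4), S(k_3,k_4)) all reduce to 0 modulo the current basis, so we have a Gröbner basis.
Inter-reduce: drop elements whose leading term is divisible by another's, tail-reduce, and make monic.
Reduced Gröbner basis: {a - 12/11b^2 - 6/11b + 1, b^3 - 1/3b^2 - 4/3b}.

Same reduced basis, so the two generating sets span the same ideal.
The choice of monomial ordering does not affect the verdict — as long as both bases are computed under the same ordering, their equality decides ideal equality.

Yes, the ideals are equal.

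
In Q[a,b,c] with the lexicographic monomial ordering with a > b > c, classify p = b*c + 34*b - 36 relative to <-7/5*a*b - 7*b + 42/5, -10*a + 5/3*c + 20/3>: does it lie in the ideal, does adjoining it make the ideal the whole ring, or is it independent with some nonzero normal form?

b*c + 34*b - 36 lies in I (it reduces to 0).

First compute the reduced Gröbner basis of I by Buchberger's algorithm.
f_1 = -7/5*a*b - 7*b + 42/5, LT = a*b.
f_2 = -10*a + 5/3*c + 20/3, LT = a.

S(f_1,f_2): lcm = a*b. S = 1/6*b*c + 17/3*b - 6.
  leading term b*c: no divisor's leading term divides it; move 1/6*b*c to the remainder.
  leading term b: no divisor's leading term divides it; move 17/3*b to the remainder.
  leading term 1: no divisor's leading term divides it; move -6 to the remainder.
  remainder 1/6*b*c + 17/3*b - 6 ≠ 0; add h_3 = 1/6*b*c + 17/3*b - 6 to the basis.

The other S-polynomials (S(f_1,h_3), S(f_2,h_3)) all reduce to 0 modulo the current basis, so we have a Gröbner basis.
Inter-reduce: drop elements whose leading term is divisible by another's, tail-reduce, and make monic.
Reduced Gröbner basis: {a - 1/6*c - 2/3, b*c + 34*b - 36}.
Label its elements g_1 = a - 1/6*c - 2/3, g_2 = b*c + 34*b - 36.

Reduce p = b*c + 34*b - 36 modulo G:
  leading term b*c: subtract (1)·g_2 from b*c + 34*b - 36 → 0
  normal form = 0.
Since the normal form is 0, p ∈ I.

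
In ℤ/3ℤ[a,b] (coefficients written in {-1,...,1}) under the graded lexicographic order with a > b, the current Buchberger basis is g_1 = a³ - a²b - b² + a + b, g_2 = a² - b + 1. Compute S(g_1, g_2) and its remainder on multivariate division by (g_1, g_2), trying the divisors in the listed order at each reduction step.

lcm(LM(g_1), LM(g_2)) = a³.
S = (lcm/LT(g_1))·g_1 − (lcm/LT(g_2))·g_2 = -a²b + ab - b² + b.
Reduce S modulo (g_1, g_2) in that order:
  leading term a²b: subtract (-b)·g_2 from -a²b + ab - b² + b → ab + b² - b
  leading term ab: no divisor's leading term divides it; move ab to the remainder.
  leading term b²: no divisor's leading term divides it; move b² to the remainder.
  leading term b: no divisor's leading term divides it; move -b to the remainder.
The remainder ab + b² - b is nonzero, so it would be added as the next basis element.

S(g_1, g_2) = -a²b + ab - b² + b; remainder on division = ab + b² - b.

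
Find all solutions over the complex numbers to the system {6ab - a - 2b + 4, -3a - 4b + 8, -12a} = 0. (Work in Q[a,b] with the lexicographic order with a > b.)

{(0, 2)}

Compute a lex Gröbner basis by Buchberger's algorithm.
f_1 = 6ab - a - 2b + 4, LT = ab.
f_2 = -3a - 4b + 8, LT = a.
f_3 = -12a, LT = a.

S(f_1,f_2): lcm = ab. S = -\tfrac{1}{6}a - \tfrac{4}{3}b^{2} + \tfrac{7}{3}b + \tfrac{2}{3}.
  leading term a: subtract (\tfrac{1}{18})·f_2 from -\tfrac{1}{6}a - \tfrac{4}{3}b^{2} + \tfrac{7}{3}b + \tfrac{2}{3} → -\tfrac{4}{3}b^{2} + \tfrac{23}{9}b + \tfrac{2}{9}
  leading term b^{2}: no divisor's leading term divides it; move -\tfrac{4}{3}b^{2} to the remainder.
  leading term b: no divisor's leading term divides it; move \tfrac{23}{9}b to the remainder.
  leading term 1: no divisor's leading term divides it; move \tfrac{2}{9} to the remainder.
  remainder -\tfrac{4}{3}b^{2} + \tfrac{23}{9}b + \tfrac{2}{9} ≠ 0; add h_4 = -\tfrac{4}{3}b^{2} + \tfrac{23}{9}b + \tfrac{2}{9} to the basis.

S(f_1,f_3): lcm = ab. S = -\tfrac{1}{6}a - \tfrac{1}{3}b + \tfrac{2}{3}.
  leading term a: subtract (\tfrac{1}{18})·f_2 from -\tfrac{1}{6}a - \tfrac{1}{3}b + \tfrac{2}{3} → -\tfrac{1}{9}b + \tfrac{2}{9}
  leading term b: no divisor's leading term divides it; move -\tfrac{1}{9}b to the remainder.
  leading term 1: no divisor's leading term divides it; move \tfrac{2}{9} to the remainder.
  remainder -\tfrac{1}{9}b + \tfrac{2}{9} ≠ 0; add h_5 = -\tfrac{1}{9}b + \tfrac{2}{9} to the basis.

The other S-polynomials (S(f_2,f_3), S(f_1,h_4), S(f_2,h_4), S(f_3,h_4), S(f_1,h_5), S(f_2,h_5), S(f_3,h_5), S(h_4,h_5)) all reduce to 0 modulo the current basis, so we have a Gröbner basis.
Inter-reduce: drop elements whose leading term is divisible by another's, tail-reduce, and make monic.
Reduced Gröbner basis: {a, b - 2}.

From the last basis element, b - 2 = 0, so b takes values in {2}. Each choice, substituted upward through the basis, yields the corresponding point(s) of the solution set.
  b = 2: the earlier basis element becomes a = 0, giving a = 0 — point (0, 2).
Check: every point annihilates each of the original generators.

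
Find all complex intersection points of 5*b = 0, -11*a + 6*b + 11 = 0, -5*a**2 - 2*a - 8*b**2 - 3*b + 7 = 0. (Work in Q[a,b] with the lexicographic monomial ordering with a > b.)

Compute a lex Gröbner basis by Buchberger's algorithm.
f_1 = 5*b, LT = b.
f_2 = -11*a + 6*b + 11, LT = a.
f_3 = -5*a**2 - 2*a - 8*b**2 - 3*b + 7, LT = a**2.

The S-polynomials (S(f_1,f_2), S(f_1,f_3), S(f_2,f_3)) all reduce to 0 modulo the current basis, so we have a Gröbner basis.
Inter-reduce: drop elements whose leading term is divisible by another's, tail-reduce, and make monic.
Reduced Gröbner basis: {a - 1, b}.

The lex basis is triangular: the last element involves only b. Solving b = 0 gives b ∈ {0}; substituting each value into the earlier elements determines the remaining variables.
  b = 0: the earlier basis element becomes a - 1 = 0, giving a = 1 — point (1, 0).

{(1, 0)}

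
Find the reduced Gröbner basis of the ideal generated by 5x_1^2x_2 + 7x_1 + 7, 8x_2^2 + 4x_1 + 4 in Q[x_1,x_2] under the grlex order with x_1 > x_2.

f_1 = 5x_1^2x_2 + 7x_1 + 7, LT = x_1^2x_2.
f_2 = 8x_2^2 + 4x_1 + 4, LT = x_2^2.

S(f_1,f_2): lcm = x_1^2x_2^2. S = -1/2x_1^3 - 1/2x_1^2 + 7/5x_1x_2 + 7/5x_2.
  leading term x_1^3: no divisor's leading term divides it; move -1/2x_1^3 to the remainder.
  leading term x_1^2: no divisor's leading term divides it; move -1/2x_1^2 to the remainder.
  leading term x_1x_2: no divisor's leading term divides it; move 7/5x_1x_2 to the remainder.
  leading term x_2: no divisor's leading term divides it; move 7/5x_2 to the remainder.
  remainder -1/2x_1^3 - 1/2x_1^2 + 7/5x_1x_2 + 7/5x_2 ≠ 0; add g_3 = -1/2x_1^3 - 1/2x_1^2 + 7/5x_1x_2 + 7/5x_2 to the basis.

The other S-polynomials (S(f_1,g_3), S(f_2,g_3)) all reduce to 0 modulo the current basis, so we have a Gröbner basis.

G = {x_1^3 + x_1^2 - 14/5x_1x_2 - 14/5x_2, x_1^2x_2 + 7/5x_1 + 7/5, x_2^2 + 1/2x_1 + 1/2}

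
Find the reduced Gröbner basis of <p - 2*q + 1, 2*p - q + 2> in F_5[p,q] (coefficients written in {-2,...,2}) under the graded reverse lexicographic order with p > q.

f_1 = p - 2*q + 1, LT = p.
f_2 = 2*p - q + 2, LT = p.

S(f_1,f_2): lcm = p. S = q.
  leading term q: no divisor's leading term divides it; move q to the remainder.
  remainder q ≠ 0; add g_3 = q to the basis.

S(f_1,g_3): leading monomials are coprime, so the S-polynomial reduces to 0 (Buchberger's first criterion).
S(f_2,g_3): leading monomials are coprime, so the S-polynomial reduces to 0 (Buchberger's first criterion).
Every S-polynomial of the final basis reduces to 0, so we have a Gröbner basis.
Inter-reduce: drop elements whose leading term is divisible by another's, tail-reduce, and make monic.

G = {p + 1, q}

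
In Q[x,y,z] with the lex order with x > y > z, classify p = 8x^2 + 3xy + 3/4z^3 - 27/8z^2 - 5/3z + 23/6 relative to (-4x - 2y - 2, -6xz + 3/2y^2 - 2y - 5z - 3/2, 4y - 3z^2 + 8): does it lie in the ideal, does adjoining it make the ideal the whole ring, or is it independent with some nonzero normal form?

Adjoining 8x^2 + 3xy + 3/4z^3 - 27/8z^2 - 5/3z + 23/6 makes the ideal the whole ring: the system is inconsistent.

First compute the reduced Gröbner basis of I by Buchberger's algorithm.
f_1 = -4x - 2y - 2, LT = x.
f_2 = -6xz + 3/2y^2 - 2y - 5z - 3/2, LT = xz.
f_3 = 4y - 3z^2 + 8, LT = y.

S(f_1,f_2): lcm = xz. S = 1/4y^2 + 1/2yz - 1/3y - 1/3z - 1/4.
  leading term y^2: subtract (1/16y)·f_3 from 1/4y^2 + 1/2yz - 1/3y - 1/3z - 1/4 → 3/16yz^2 + 1/2yz - 5/6y - 1/3z - 1/4
  leading term yz^2: subtract (3/64z^2)·f_3 from 3/16yz^2 + 1/2yz - 5/6y - 1/3z - 1/4 → 1/2yz - 5/6y + 9/64z^4 - 3/8z^2 - 1/3z - 1/4
  leading term yz: subtract (1/8z)·f_3 from 1/2yz - 5/6y + 9/64z^4 - 3/8z^2 - 1/3z - 1/4 → -5/6y + 9/64z^4 + 3/8z^3 - 3/8z^2 - 4/3z - 1/4
  leading term y: subtract (-5/24)·f_3 from -5/6y + 9/64z^4 + 3/8z^3 - 3/8z^2 - 4/3z - 1/4 → 9/64z^4 + 3/8z^3 - z^2 - 4/3z + 17/12
  leading term z^4: no divisor's leading term divides it; move 9/64z^4 to the remainder.
  leading term z^3: no divisor's leading term divides it; move 3/8z^3 to the remainder.
  leading term z^2: no divisor's leading term divides it; move -z^2 to the remainder.
  leading term z: no divisor's leading term divides it; move -4/3z to the remainder.
  leading term 1: no divisor's leading term divides it; move 17/12 to the remainder.
  remainder 9/64z^4 + 3/8z^3 - z^2 - 4/3z + 17/12 ≠ 0; add h_4 = 9/64z^4 + 3/8z^3 - z^2 - 4/3z + 17/12 to the basis.

The other S-polynomials (S(f_1,f_3), S(f_2,f_3), S(f_1,h_4), S(f_2,h_4), S(f_3,h_4)) all reduce to 0 modulo the current basis, so we have a Gröbner basis.
Inter-reduce: drop elements whose leading term is divisible by another's, tail-reduce, and make monic.
Reduced Gröbner basis: {x + 3/8z^2 - 1/2, y - 3/4z^2 + 2, z^4 + 8/3z^3 - 64/9z^2 - 256/27z + 272/27}.
Label its elements g_1 = x + 3/8z^2 - 1/2, g_2 = y - 3/4z^2 + 2, g_3 = z^4 + 8/3z^3 - 64/9z^2 - 256/27z + 272/27.

Reduce p = 8x^2 + 3xy + 3/4z^3 - 27/8z^2 - 5/3z + 23/6 modulo G:
  leading term x^2: subtract (8x)·g_1 from 8x^2 + 3xy + 3/4z^3 - 27/8z^2 - 5/3z + 23/6 → 3xy - 3xz^2 + 4x + 3/4z^3 - 27/8z^2 - 5/3z + 23/6
  leading term xy: subtract (3y)·g_1 from 3xy - 3xz^2 + 4x + 3/4z^3 - 27/8z^2 - 5/3z + 23/6 → -3xz^2 + 4x - 9/8yz^2 + 3/2y + 3/4z^3 - 27/8z^2 - 5/3z + 23/6
  leading term xz^2: subtract (-3z^2)·g_1 from -3xz^2 + 4x - 9/8yz^2 + 3/2y + 3/4z^3 - 27/8z^2 - 5/3z + 23/6 → 4x - 9/8yz^2 + 3/2y + 9/8z^4 + 3/4z^3 - 39/8z^2 - 5/3z + 23/6
  leading term x: subtract (4)·g_1 from 4x - 9/8yz^2 + 3/2y + 9/8z^4 + 3/4z^3 - 39/8z^2 - 5/3z + 23/6 → -9/8yz^2 + 3/2y + 9/8z^4 + 3/4z^3 - 51/8z^2 - 5/3z + 35/6
  leading term yz^2: subtract (-9/8z^2)·g_2 from -9/8yz^2 + 3/2y + 9/8z^4 + 3/4z^3 - 51/8z^2 - 5/3z + 35/6 → 3/2y + 9/32z^4 + 3/4z^3 - 33/8z^2 - 5/3z + 35/6
  leading term y: subtract (3/2)·g_2 from 3/2y + 9/32z^4 + 3/4z^3 - 33/8z^2 - 5/3z + 35/6 → 9/32z^4 + 3/4z^3 - 3z^2 - 5/3z + 17/6
  leading term z^4: subtract (9/32)·g_3 from 9/32z^4 + 3/4z^3 - 3z^2 - 5/3z + 17/6 → -z^2 + z
  leading term z^2: no divisor's leading term divides it; move -z^2 to the remainder.
  leading term z: no divisor's leading term divides it; move z to the remainder.
  normal form = -z^2 + z.
The normal form is nonzero, so p ∉ I. Since p minus its normal form lies in I, I + (p) = I + (r) where r = -z^2 + z; decide whether this ideal is the whole ring.
Run Buchberger on G together with r (pairs among the g_i already reduce to 0 since G is a Gröbner basis):
g_1 = x + 3/8z^2 - 1/2, LT = x.
g_2 = y - 3/4z^2 + 2, LT = y.
g_3 = z^4 + 8/3z^3 - 64/9z^2 - 256/27z + 272/27, LT = z^4.
r = -z^2 + z, LT = z^2.

S(g_3,r): lcm = z^4. S = 11/3z^3 - 64/9z^2 - 256/27z + 272/27.
  leading term z^3: subtract (-11/3z)·r from 11/3z^3 - 64/9z^2 - 256/27z + 272/27 → -31/9z^2 - 256/27z + 272/27
  leading term z^2: subtract (31/9)·r from -31/9z^2 - 256/27z + 272/27 → -349/27z + 272/27
  leading term z: no divisor's leading term divides it; move -349/27z to the remainder.
  leading term 1: no divisor's leading term divides it; move 272/27 to the remainder.
  remainder -349/27z + 272/27 ≠ 0; add m_5 = -349/27z + 272/27 to the basis.

S(g_3,m_5): lcm = z^4. S = 3608/1047z^3 - 64/9z^2 - 256/27z + 272/27.
  leading term z^3: subtract (-3608/1047z)·r from 3608/1047z^3 - 64/9z^2 - 256/27z + 272/27 → -11512/3141z^2 - 256/27z + 272/27
  leading term z^2: subtract (11512/3141)·r from -11512/3141z^2 - 256/27z + 272/27 → -123880/9423z + 272/27
  leading term z: subtract (123880/121801)·m_5 from -123880/9423z + 272/27 → -20944/121801
  leading term 1: no divisor's leading term divides it; move -20944/121801 to the remainder.
  remainder -20944/121801 ≠ 0; add m_6 = -20944/121801 to the basis.

The other S-polynomials (S(g_1,g_2), S(g_1,g_3), S(g_1,r), S(g_2,g_3), S(g_2,r), S(g_1,m_5), S(g_2,m_5), S(r,m_5), S(g_1,m_6), S(g_2,m_6), S(g_3,m_6), S(r,m_6), S(m_5,m_6)) all reduce to 0 modulo the current basis, so we have a Gröbner basis.
Inter-reduce: drop elements whose leading term is divisible by another's, tail-reduce, and make monic.
Reduced Gröbner basis: {1}.
The reduced Gröbner basis of I + (p) is {1}: the ideal is the whole ring, so the enlarged system has no common solution — adjoining p is inconsistent.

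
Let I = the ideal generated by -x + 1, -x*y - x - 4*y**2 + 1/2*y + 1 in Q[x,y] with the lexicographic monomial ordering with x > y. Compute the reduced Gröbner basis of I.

f_1 = -x + 1, LT = x.
f_2 = -x*y - x - 4*y**2 + 1/2*y + 1, LT = x*y.

S(f_1,f_2): lcm = x*y. S = -x - 4*y**2 - 1/2*y + 1.
  leading term x: subtract (1)·f_1 from -x - 4*y**2 - 1/2*y + 1 → -4*y**2 - 1/2*y
  leading term y**2: no divisor's leading term divides it; move -4*y**2 to the remainder.
  leading term y: no divisor's leading term divides it; move -1/2*y to the remainder.
  remainder -4*y**2 - 1/2*y ≠ 0; add g_3 = -4*y**2 - 1/2*y to the basis.

S(f_1,g_3): leading monomials are coprime, so the S-polynomial reduces to 0 (Buchberger's first criterion).
S(f_2,g_3): lcm = x*y**2. S = 7/8*x*y + 4*y**3 - 1/2*y**2 - y.
  leading term x*y: subtract (-7/8*y)·f_1 from 7/8*x*y + 4*y**3 - 1/2*y**2 - y → 4*y**3 - 1/2*y**2 - 1/8*y
  leading term y**3: subtract (-y)·g_3 from 4*y**3 - 1/2*y**2 - 1/8*y → -y**2 - 1/8*y
  leading term y**2: subtract (1/4)·g_3 from -y**2 - 1/8*y → 0
  remainder 0.

Every S-polynomial of the final basis reduces to 0, so we have a Gröbner basis.
Inter-reduce: drop elements whose leading term is divisible by another's, tail-reduce, and make monic.

G = {x - 1, y**2 + 1/8*y}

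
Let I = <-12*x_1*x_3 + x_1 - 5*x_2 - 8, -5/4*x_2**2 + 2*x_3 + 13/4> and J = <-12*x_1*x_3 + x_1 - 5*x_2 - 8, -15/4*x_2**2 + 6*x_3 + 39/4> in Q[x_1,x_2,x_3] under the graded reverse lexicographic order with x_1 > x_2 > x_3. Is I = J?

Yes, the ideals are equal.

Equality of ideals is decidable: compute both reduced Gröbner bases (unique for the ordering) and check whether they agree.
Buchberger on the first generating set:
f_1 = -12*x_1*x_3 + x_1 - 5*x_2 - 8, LT = x_1*x_3.
f_2 = -5/4*x_2**2 + 2*x_3 + 13/4, LT = x_2**2.

S(f_1,f_2): leading monomials are coprime, so the S-polynomial reduces to 0 (Buchberger's first criterion).
Every S-polynomial of the final basis reduces to 0, so we have a Gröbner basis.
Inter-reduce: drop elements whose leading term is divisible by another's, tail-reduce, and make monic.
Reduced Gröbner basis: {x_2**2 - 8/5*x_3 - 13/5, x_1*x_3 - 1/12*x_1 + 5/12*x_2 + 2/3}.

Buchberger on the second generating set:
h_1 = -12*x_1*x_3 + x_1 - 5*x_2 - 8, LT = x_1*x_3.
h_2 = -15/4*x_2**2 + 6*x_3 + 39/4, LT = x_2**2.

S(h_1,h_2): leading monomials are coprime, so the S-polynomial reduces to 0 (Buchberger's first criterion).
Every S-polynomial of the final basis reduces to 0, so we have a Gröbner basis.
Inter-reduce: drop elements whose leading term is divisible by another's, tail-reduce, and make monic.
Reduced Gröbner basis: {x_2**2 - 8/5*x_3 - 13/5, x_1*x_3 - 1/12*x_1 + 5/12*x_2 + 2/3}.

Same reduced basis, so the two generating sets span the same ideal.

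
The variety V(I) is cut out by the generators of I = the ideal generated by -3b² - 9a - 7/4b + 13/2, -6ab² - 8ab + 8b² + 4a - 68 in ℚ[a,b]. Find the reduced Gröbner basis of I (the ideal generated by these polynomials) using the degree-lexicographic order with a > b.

f_1 = -3b² - 9a - 7/4b + 13/2, LT = b².
f_2 = -6ab² - 8ab + 8b² + 4a - 68, LT = ab².

S(f_1,f_2): lcm = ab². S = 3a² - ¾ab + 4/3b² - 3/2a - 34/3.
  leading term a²: no divisor's leading term divides it; move 3a² to the remainder.
  leading term ab: no divisor's leading term divides it; move -¾ab to the remainder.
  leading term b²: subtract (-4/9)·f_1 from 4/3b² - 3/2a - 34/3 → -11/2a - 7/9b - 76/9
  leading term a: no divisor's leading term divides it; move -11/2a to the remainder.
  leading term b: no divisor's leading term divides it; move -7/9b to the remainder.
  leading term 1: no divisor's leading term divides it; move -76/9 to the remainder.
  remainder 3a² - ¾ab - 11/2a - 7/9b - 76/9 ≠ 0; add g_3 = 3a² - ¾ab - 11/2a - 7/9b - 76/9 to the basis.

The other S-polynomials (S(f_1,g_3), S(f_2,g_3)) all reduce to 0 modulo the current basis, so we have a Gröbner basis.
Inter-reduce: drop elements whose leading term is divisible by another's, tail-reduce, and make monic.

G = {a² - ¼ab - 11/6a - 7/27b - 76/27, b² + 3a + 7/12b - 13/6}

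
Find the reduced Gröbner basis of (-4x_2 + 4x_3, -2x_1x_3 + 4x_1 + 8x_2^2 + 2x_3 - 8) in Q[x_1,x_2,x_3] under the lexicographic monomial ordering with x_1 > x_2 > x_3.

G = {x_1x_3 - 2x_1 - 4x_3^2 - x_3 + 4, x_2 - x_3}

f_1 = -4x_2 + 4x_3, LT = x_2.
f_2 = -2x_1x_3 + 4x_1 + 8x_2^2 + 2x_3 - 8, LT = x_1x_3.

The S-polynomials (S(f_1,f_2)) all reduce to 0 modulo the current basis, so we have a Gröbner basis.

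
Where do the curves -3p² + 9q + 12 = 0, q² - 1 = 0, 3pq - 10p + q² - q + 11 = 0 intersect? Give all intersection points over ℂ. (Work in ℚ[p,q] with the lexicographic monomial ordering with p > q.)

{(1, -1)}

Compute a lex Gröbner basis by Buchberger's algorithm.
f_1 = -3p² + 9q + 12, LT = p².
f_2 = q² - 1, LT = q².
f_3 = 3pq - 10p + q² - q + 11, LT = pq.

S(f_1,f_2): leading monomials are coprime, so the S-polynomial reduces to 0 (Buchberger's first criterion).
S(f_1,f_3): lcm = p²q. S = 10/3p² - ⅓pq² + ⅓pq - 11/3p - 3q² - 4q.
  leading term p²: subtract (-10/9)·f_1 from 10/3p² - ⅓pq² + ⅓pq - 11/3p - 3q² - 4q → -⅓pq² + ⅓pq - 11/3p - 3q² + 6q + 40/3
  leading term pq²: subtract (-⅓p)·f_2 from -⅓pq² + ⅓pq - 11/3p - 3q² + 6q + 40/3 → ⅓pq - 4p - 3q² + 6q + 40/3
  leading term pq: subtract (1/9)·f_3 from ⅓pq - 4p - 3q² + 6q + 40/3 → -26/9p - 28/9q² + 55/9q + 109/9
  leading term p: no divisor's leading term divides it; move -26/9p to the remainder.
  leading term q²: subtract (-28/9)·f_2 from -28/9q² + 55/9q + 109/9 → 55/9q + 9
  leading term q: no divisor's leading term divides it; move 55/9q to the remainder.
  leading term 1: no divisor's leading term divides it; move 9 to the remainder.
  remainder -26/9p + 55/9q + 9 ≠ 0; add h_4 = -26/9p + 55/9q + 9 to the basis.

S(f_2,f_3): lcm = pq². S = 10/3pq - p - ⅓q³ + ⅓q² - 11/3q.
  leading term pq: subtract (10/9)·f_3 from 10/3pq - p - ⅓q³ + ⅓q² - 11/3q → 91/9p - ⅓q³ - 7/9q² - 23/9q - 110/9
  leading term p: subtract (-7/2)·h_4 from 91/9p - ⅓q³ - 7/9q² - 23/9q - 110/9 → -⅓q³ - 7/9q² + 113/6q + 347/18
  leading term q³: subtract (-⅓q)·f_2 from -⅓q³ - 7/9q² + 113/6q + 347/18 → -7/9q² + 37/2q + 347/18
  leading term q²: subtract (-7/9)·f_2 from -7/9q² + 37/2q + 347/18 → 37/2q + 37/2
  leading term q: no divisor's leading term divides it; move 37/2q to the remainder.
  leading term 1: no divisor's leading term divides it; move 37/2 to the remainder.
  remainder 37/2q + 37/2 ≠ 0; add h_5 = 37/2q + 37/2 to the basis.

S(f_1,h_4): lcm = p². S = 55/26pq + 81/26p - 3q - 4.
  leading term pq: subtract (55/78)·f_3 from 55/26pq + 81/26p - 3q - 4 → 61/6p - 55/78q² - 179/78q - 917/78
  leading term p: subtract (-183/52)·h_4 from 61/6p - 55/78q² - 179/78q - 917/78 → -55/78q² + 999/52q + 239/12
  leading term q²: subtract (-55/78)·f_2 from -55/78q² + 999/52q + 239/12 → 999/52q + 999/52
  leading term q: subtract (27/26)·h_5 from 999/52q + 999/52 → 0
  remainder 0.

S(f_2,h_4): leading monomials are coprime, so the S-polynomial reduces to 0 (Buchberger's first criterion).
S(f_3,h_4): lcm = pq. S = -10/3p + 191/78q² + 217/78q + 11/3.
  leading term p: subtract (15/13)·h_4 from -10/3p + 191/78q² + 217/78q + 11/3 → 191/78q² - 111/26q - 262/39
  leading term q²: subtract (191/78)·f_2 from 191/78q² - 111/26q - 262/39 → -111/26q - 111/26
  leading term q: subtract (-3/13)·h_5 from -111/26q - 111/26 → 0
  remainder 0.

S(f_1,h_5): leading monomials are coprime, so the S-polynomial reduces to 0 (Buchberger's first criterion).
S(f_2,h_5): lcm = q². S = -q - 1.
  leading term q: subtract (-2/37)·h_5 from -q - 1 → 0
  remainder 0.

S(f_3,h_5): lcm = pq. S = -13/3p + ⅓q² - ⅓q + 11/3.
  leading term p: subtract (3/2)·h_4 from -13/3p + ⅓q² - ⅓q + 11/3 → ⅓q² - 19/2q - 59/6
  leading term q²: subtract (⅓)·f_2 from ⅓q² - 19/2q - 59/6 → -19/2q - 19/2
  leading term q: subtract (-19/37)·h_5 from -19/2q - 19/2 → 0
  remainder 0.

S(h_4,h_5): leading monomials are coprime, so the S-polynomial reduces to 0 (Buchberger's first criterion).
Every S-polynomial of the final basis reduces to 0, so we have a Gröbner basis.
Inter-reduce: drop elements whose leading term is divisible by another's, tail-reduce, and make monic.
Reduced Gröbner basis: {p - 1, q + 1}.

Since the basis is lex-ordered, q + 1 is univariate in q. Its roots are {-1}. Back-substituting each root into the other basis elements fixes the other coordinates.
  q = -1: the earlier basis element becomes p - 1 = 0, giving p = 1 — point (1, -1).
Each listed point satisfies every original equation (direct substitution).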